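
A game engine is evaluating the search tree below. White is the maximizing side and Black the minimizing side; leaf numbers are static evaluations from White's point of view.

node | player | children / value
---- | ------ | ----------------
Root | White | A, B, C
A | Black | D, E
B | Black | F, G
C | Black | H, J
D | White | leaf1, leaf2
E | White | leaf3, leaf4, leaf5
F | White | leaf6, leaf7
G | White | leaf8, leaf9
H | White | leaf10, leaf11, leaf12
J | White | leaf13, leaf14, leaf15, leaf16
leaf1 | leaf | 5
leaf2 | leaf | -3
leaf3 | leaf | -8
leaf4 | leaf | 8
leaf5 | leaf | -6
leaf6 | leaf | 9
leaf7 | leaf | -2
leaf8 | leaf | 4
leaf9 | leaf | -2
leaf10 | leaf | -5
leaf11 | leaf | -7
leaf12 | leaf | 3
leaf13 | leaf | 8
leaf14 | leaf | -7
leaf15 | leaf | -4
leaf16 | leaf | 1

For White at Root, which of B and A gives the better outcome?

F (White): max(9, -2) = 9
G (White): max(4, -2) = 4
B (Black): min(9, 4) = 4
D (White): max(5, -3) = 5
E (White): max(-8, 8, -6) = 8
A (Black): min(5, 8) = 5
White prefers the higher value; B=4, A=5. A is better since 5 > 4.

A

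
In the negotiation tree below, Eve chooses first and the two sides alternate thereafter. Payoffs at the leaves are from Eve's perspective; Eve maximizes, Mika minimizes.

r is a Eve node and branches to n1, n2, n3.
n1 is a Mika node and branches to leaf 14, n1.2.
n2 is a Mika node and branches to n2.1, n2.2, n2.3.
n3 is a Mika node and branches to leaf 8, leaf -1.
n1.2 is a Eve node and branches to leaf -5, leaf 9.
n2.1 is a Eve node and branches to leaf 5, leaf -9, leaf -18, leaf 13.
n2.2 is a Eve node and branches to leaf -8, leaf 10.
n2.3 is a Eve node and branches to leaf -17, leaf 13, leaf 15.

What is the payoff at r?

n1.2 (Eve): max(-5, 9) = 9
n1 (Mika): min(14, 9) = 9
n2.1 (Eve): max(5, -9, -18, 13) = 13
n2.2 (Eve): max(-8, 10) = 10
n2.3 (Eve): max(-17, 13, 15) = 15
n2 (Mika): min(13, 10, 15) = 10
n3 (Mika): min(8, -1) = -1
r (Eve): max(9, 10, -1) = 10

10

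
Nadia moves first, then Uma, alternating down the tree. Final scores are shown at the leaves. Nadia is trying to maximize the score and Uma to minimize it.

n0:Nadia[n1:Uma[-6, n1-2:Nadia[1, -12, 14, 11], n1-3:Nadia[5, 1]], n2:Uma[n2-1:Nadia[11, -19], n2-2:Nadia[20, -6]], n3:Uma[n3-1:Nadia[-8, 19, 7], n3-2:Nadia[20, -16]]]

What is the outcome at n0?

n1-2 (Nadia): max(1, -12, 14, 11) = 14
n1-3 (Nadia): max(5, 1) = 5
n1 (Uma): min(-6, 14, 5) = -6
n2-1 (Nadia): max(11, -19) = 11
n2-2 (Nadia): max(20, -6) = 20
n2 (Uma): min(11, 20) = 11
n3-1 (Nadia): max(-8, 19, 7) = 19
n3-2 (Nadia): max(20, -16) = 20
n3 (Uma): min(19, 20) = 19
n0 (Nadia): max(-6, 11, 19) = 19

19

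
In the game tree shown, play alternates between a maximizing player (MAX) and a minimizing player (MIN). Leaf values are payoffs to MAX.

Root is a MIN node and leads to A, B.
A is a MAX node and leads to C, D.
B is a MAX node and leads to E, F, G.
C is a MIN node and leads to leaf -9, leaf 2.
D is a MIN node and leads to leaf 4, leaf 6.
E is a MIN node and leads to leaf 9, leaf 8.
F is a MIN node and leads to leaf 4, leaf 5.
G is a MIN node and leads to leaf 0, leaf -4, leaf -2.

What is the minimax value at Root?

C (MIN): min(-9, 2) = -9
D (MIN): min(4, 6) = 4
A (MAX): max(-9, 4) = 4
E (MIN): min(9, 8) = 8
F (MIN): min(4, 5) = 4
G (MIN): min(0, -4, -2) = -4
B (MAX): max(8, 4, -4) = 8
Root (MIN): min(4, 8) = 4

4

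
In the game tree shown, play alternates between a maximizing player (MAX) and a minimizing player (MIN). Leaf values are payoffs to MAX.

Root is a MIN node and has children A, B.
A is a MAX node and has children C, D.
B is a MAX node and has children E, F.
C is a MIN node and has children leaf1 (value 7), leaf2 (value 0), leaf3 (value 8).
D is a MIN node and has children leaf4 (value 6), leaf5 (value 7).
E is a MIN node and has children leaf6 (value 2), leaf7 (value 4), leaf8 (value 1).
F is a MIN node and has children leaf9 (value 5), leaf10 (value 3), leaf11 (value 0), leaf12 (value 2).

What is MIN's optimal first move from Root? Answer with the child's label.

B

C (MIN): min(7, 0, 8) = 0
D (MIN): min(6, 7) = 6
A (MAX): max(0, 6) = 6
E (MIN): min(2, 4, 1) = 1
F (MIN): min(5, 3, 0, 2) = 0
B (MAX): max(1, 0) = 1
Root (MIN): min(6, 1) = 1
MIN at Root wants the lowest of {A=6, B=1}, so chooses B.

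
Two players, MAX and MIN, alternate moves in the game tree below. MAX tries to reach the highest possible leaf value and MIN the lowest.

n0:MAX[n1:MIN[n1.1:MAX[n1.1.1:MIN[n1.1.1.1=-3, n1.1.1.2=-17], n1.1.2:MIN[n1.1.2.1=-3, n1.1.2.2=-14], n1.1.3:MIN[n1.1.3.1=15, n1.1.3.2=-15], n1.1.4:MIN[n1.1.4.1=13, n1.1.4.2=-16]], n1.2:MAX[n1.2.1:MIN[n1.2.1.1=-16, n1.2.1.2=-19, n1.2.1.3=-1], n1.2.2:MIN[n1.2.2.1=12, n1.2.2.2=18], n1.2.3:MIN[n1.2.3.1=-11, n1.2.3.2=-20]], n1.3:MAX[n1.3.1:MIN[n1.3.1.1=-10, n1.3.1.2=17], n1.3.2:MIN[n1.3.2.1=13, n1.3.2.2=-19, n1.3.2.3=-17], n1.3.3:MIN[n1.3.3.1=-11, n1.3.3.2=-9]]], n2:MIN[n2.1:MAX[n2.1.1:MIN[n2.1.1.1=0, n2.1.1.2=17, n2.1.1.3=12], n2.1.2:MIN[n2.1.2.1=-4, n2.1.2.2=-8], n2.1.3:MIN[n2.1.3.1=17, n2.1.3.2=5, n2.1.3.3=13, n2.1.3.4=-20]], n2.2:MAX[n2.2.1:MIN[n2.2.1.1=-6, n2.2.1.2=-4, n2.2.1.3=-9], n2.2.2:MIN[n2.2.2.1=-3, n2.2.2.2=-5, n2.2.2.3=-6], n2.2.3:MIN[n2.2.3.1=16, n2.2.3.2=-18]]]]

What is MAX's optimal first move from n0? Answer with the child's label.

n1.1.1 (MIN): min(-3, -17) = -17
n1.1.2 (MIN): min(-3, -14) = -14
n1.1.3 (MIN): min(15, -15) = -15
n1.1.4 (MIN): min(13, -16) = -16
n1.1 (MAX): max(-17, -14, -15, -16) = -14
n1.2.1 (MIN): min(-16, -19, -1) = -19
n1.2.2 (MIN): min(12, 18) = 12
n1.2.3 (MIN): min(-11, -20) = -20
n1.2 (MAX): max(-19, 12, -20) = 12
n1.3.1 (MIN): min(-10, 17) = -10
n1.3.2 (MIN): min(13, -19, -17) = -19
n1.3.3 (MIN): min(-11, -9) = -11
n1.3 (MAX): max(-10, -19, -11) = -10
n1 (MIN): min(-14, 12, -10) = -14
n2.1.1 (MIN): min(0, 17, 12) = 0
n2.1.2 (MIN): min(-4, -8) = -8
n2.1.3 (MIN): min(17, 5, 13, -20) = -20
n2.1 (MAX): max(0, -8, -20) = 0
n2.2.1 (MIN): min(-6, -4, -9) = -9
n2.2.2 (MIN): min(-3, -5, -6) = -6
n2.2.3 (MIN): min(16, -18) = -18
n2.2 (MAX): max(-9, -6, -18) = -6
n2 (MIN): min(0, -6) = -6
n0 (MAX): max(-14, -6) = -6
MAX at n0 wants the highest of {n1=-14, n2=-6}, so chooses n2.

n2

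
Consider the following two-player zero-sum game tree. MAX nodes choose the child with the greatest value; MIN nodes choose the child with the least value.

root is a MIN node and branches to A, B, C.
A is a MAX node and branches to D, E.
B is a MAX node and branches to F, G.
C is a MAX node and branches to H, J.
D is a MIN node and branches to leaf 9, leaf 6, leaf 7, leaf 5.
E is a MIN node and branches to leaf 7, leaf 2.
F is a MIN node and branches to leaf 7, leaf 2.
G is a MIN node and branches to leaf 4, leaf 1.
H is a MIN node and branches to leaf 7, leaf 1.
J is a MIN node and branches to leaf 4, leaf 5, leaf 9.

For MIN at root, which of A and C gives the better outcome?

D (MIN): min(9, 6, 7, 5) = 5
E (MIN): min(7, 2) = 2
A (MAX): max(5, 2) = 5
H (MIN): min(7, 1) = 1
J (MIN): min(4, 5, 9) = 4
C (MAX): max(1, 4) = 4
MIN prefers the lower value; A=5, C=4. C is better since 4 < 5.

C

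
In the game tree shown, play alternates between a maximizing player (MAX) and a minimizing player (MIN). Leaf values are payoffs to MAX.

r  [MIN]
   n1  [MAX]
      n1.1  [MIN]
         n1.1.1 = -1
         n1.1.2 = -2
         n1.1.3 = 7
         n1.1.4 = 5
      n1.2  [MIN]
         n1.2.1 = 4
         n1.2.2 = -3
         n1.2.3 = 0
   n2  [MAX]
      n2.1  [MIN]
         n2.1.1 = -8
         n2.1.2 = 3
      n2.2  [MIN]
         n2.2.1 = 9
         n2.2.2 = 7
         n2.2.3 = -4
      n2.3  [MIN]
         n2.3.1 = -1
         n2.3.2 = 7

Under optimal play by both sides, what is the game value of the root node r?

n1.1 (MIN): min(-1, -2, 7, 5) = -2
n1.2 (MIN): min(4, -3, 0) = -3
n1 (MAX): max(-2, -3) = -2
n2.1 (MIN): min(-8, 3) = -8
n2.2 (MIN): min(9, 7, -4) = -4
n2.3 (MIN): min(-1, 7) = -1
n2 (MAX): max(-8, -4, -1) = -1
r (MIN): min(-2, -1) = -2

-2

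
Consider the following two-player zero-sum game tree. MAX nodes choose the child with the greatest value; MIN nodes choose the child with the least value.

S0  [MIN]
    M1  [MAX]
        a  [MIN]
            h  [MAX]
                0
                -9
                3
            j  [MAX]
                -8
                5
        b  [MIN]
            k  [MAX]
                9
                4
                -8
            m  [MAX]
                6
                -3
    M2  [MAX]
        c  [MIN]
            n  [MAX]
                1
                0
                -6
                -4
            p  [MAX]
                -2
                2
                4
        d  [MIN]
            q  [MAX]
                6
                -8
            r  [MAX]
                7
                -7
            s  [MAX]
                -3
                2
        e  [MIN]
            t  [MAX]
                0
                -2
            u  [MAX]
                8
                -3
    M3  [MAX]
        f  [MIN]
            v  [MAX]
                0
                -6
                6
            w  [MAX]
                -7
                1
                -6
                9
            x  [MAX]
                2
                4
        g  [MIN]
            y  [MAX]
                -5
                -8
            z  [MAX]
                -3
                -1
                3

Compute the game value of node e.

t (MAX): max(0, -2) = 0
u (MAX): max(8, -3) = 8
e (MIN): min(0, 8) = 0

0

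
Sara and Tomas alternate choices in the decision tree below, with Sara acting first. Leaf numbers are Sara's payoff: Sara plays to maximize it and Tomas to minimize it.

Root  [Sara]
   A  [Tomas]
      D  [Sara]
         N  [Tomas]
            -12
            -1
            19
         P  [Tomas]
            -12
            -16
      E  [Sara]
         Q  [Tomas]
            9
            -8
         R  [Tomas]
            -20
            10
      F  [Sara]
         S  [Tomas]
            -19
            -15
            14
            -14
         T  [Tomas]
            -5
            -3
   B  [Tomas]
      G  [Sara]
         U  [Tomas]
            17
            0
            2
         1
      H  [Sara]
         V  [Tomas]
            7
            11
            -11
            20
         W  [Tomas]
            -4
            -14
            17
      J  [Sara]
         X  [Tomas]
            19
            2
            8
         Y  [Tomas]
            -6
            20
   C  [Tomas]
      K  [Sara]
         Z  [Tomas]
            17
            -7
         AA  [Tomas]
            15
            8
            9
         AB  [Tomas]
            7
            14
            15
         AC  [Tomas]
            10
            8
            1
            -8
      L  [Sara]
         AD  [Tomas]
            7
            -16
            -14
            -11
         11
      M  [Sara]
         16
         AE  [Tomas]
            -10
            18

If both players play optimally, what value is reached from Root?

8

N (Tomas): min(-12, -1, 19) = -12
P (Tomas): min(-12, -16) = -16
D (Sara): max(-12, -16) = -12
Q (Tomas): min(9, -8) = -8
R (Tomas): min(-20, 10) = -20
E (Sara): max(-8, -20) = -8
S (Tomas): min(-19, -15, 14, -14) = -19
T (Tomas): min(-5, -3) = -5
F (Sara): max(-19, -5) = -5
A (Tomas): min(-12, -8, -5) = -12
U (Tomas): min(17, 0, 2) = 0
G (Sara): max(0, 1) = 1
V (Tomas): min(7, 11, -11, 20) = -11
W (Tomas): min(-4, -14, 17) = -14
H (Sara): max(-11, -14) = -11
X (Tomas): min(19, 2, 8) = 2
Y (Tomas): min(-6, 20) = -6
J (Sara): max(2, -6) = 2
B (Tomas): min(1, -11, 2) = -11
Z (Tomas): min(17, -7) = -7
AA (Tomas): min(15, 8, 9) = 8
AB (Tomas): min(7, 14, 15) = 7
AC (Tomas): min(10, 8, 1, -8) = -8
K (Sara): max(-7, 8, 7, -8) = 8
AD (Tomas): min(7, -16, -14, -11) = -16
L (Sara): max(-16, 11) = 11
AE (Tomas): min(-10, 18) = -10
M (Sara): max(16, -10) = 16
C (Tomas): min(8, 11, 16) = 8
Root (Sara): max(-12, -11, 8) = 8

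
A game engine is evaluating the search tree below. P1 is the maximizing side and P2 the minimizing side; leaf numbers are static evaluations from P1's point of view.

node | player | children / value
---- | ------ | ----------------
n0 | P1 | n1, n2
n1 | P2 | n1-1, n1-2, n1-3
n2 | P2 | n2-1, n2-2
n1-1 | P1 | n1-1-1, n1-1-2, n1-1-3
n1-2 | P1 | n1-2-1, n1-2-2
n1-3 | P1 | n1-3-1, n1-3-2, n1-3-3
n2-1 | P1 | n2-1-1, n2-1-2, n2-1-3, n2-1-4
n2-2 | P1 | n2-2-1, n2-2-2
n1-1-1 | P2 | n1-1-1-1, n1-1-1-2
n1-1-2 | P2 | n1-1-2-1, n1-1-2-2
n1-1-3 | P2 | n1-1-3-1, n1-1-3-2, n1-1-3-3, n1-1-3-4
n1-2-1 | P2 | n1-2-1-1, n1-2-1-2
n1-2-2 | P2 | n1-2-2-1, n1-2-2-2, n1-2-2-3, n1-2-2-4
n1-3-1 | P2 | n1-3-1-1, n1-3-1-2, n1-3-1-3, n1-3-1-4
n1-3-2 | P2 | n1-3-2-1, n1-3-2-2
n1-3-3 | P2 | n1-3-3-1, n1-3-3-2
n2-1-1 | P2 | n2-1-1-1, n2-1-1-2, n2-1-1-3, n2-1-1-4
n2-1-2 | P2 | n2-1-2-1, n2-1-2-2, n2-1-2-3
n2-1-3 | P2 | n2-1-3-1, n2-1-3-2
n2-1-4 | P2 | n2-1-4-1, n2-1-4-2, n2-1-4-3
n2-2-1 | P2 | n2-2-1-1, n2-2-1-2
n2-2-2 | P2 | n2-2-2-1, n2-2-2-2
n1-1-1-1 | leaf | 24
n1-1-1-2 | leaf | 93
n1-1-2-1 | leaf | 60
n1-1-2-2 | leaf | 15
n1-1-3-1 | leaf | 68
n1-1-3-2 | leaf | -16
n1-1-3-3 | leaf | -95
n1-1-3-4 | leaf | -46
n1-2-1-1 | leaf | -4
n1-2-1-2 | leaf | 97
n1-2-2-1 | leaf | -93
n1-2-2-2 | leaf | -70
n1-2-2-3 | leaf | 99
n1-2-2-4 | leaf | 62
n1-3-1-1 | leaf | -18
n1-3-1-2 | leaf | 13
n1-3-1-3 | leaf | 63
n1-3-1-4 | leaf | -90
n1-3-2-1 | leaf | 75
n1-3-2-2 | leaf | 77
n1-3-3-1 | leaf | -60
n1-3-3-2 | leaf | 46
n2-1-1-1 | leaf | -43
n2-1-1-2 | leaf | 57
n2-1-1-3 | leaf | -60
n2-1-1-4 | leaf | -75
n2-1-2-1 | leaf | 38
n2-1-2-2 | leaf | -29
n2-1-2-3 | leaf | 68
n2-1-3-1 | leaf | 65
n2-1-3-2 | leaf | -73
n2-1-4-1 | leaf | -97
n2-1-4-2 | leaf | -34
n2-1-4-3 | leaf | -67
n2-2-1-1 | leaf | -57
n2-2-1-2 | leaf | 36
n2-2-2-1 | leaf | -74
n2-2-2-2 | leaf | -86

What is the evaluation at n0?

n1-1-1 (P2): min(24, 93) = 24
n1-1-2 (P2): min(60, 15) = 15
n1-1-3 (P2): min(68, -16, -95, -46) = -95
n1-1 (P1): max(24, 15, -95) = 24
n1-2-1 (P2): min(-4, 97) = -4
n1-2-2 (P2): min(-93, -70, 99, 62) = -93
n1-2 (P1): max(-4, -93) = -4
n1-3-1 (P2): min(-18, 13, 63, -90) = -90
n1-3-2 (P2): min(75, 77) = 75
n1-3-3 (P2): min(-60, 46) = -60
n1-3 (P1): max(-90, 75, -60) = 75
n1 (P2): min(24, -4, 75) = -4
n2-1-1 (P2): min(-43, 57, -60, -75) = -75
n2-1-2 (P2): min(38, -29, 68) = -29
n2-1-3 (P2): min(65, -73) = -73
n2-1-4 (P2): min(-97, -34, -67) = -97
n2-1 (P1): max(-75, -29, -73, -97) = -29
n2-2-1 (P2): min(-57, 36) = -57
n2-2-2 (P2): min(-74, -86) = -86
n2-2 (P1): max(-57, -86) = -57
n2 (P2): min(-29, -57) = -57
n0 (P1): max(-4, -57) = -4

-4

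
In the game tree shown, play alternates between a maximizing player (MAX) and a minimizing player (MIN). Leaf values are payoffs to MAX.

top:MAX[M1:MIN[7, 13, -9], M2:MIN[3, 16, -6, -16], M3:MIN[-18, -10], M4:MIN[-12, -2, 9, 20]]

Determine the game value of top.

-9

M1 (MIN): min(7, 13, -9) = -9
M2 (MIN): min(3, 16, -6, -16) = -16
M3 (MIN): min(-18, -10) = -18
M4 (MIN): min(-12, -2, 9, 20) = -12
top (MAX): max(-9, -16, -18, -12) = -9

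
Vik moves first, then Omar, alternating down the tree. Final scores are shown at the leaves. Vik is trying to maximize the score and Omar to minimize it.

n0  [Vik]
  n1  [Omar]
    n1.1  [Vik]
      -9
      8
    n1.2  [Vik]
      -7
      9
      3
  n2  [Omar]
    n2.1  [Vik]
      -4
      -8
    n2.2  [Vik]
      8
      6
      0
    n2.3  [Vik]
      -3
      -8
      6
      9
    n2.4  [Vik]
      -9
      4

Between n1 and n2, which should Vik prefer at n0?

n1.1 (Vik): max(-9, 8) = 8
n1.2 (Vik): max(-7, 9, 3) = 9
n1 (Omar): min(8, 9) = 8
n2.1 (Vik): max(-4, -8) = -4
n2.2 (Vik): max(8, 6, 0) = 8
n2.3 (Vik): max(-3, -8, 6, 9) = 9
n2.4 (Vik): max(-9, 4) = 4
n2 (Omar): min(-4, 8, 9, 4) = -4
Vik prefers the higher value; n1=8, n2=-4. n1 is better since 8 > -4.

n1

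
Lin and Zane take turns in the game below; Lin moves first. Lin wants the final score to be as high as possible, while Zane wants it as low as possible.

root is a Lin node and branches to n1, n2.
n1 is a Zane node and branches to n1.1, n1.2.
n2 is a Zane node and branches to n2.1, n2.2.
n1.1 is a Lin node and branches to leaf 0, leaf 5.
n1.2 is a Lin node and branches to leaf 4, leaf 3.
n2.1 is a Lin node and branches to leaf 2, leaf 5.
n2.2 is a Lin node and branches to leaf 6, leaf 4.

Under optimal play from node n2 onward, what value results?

5

n2.1 (Lin): max(2, 5) = 5
n2.2 (Lin): max(6, 4) = 6
n2 (Zane): min(5, 6) = 5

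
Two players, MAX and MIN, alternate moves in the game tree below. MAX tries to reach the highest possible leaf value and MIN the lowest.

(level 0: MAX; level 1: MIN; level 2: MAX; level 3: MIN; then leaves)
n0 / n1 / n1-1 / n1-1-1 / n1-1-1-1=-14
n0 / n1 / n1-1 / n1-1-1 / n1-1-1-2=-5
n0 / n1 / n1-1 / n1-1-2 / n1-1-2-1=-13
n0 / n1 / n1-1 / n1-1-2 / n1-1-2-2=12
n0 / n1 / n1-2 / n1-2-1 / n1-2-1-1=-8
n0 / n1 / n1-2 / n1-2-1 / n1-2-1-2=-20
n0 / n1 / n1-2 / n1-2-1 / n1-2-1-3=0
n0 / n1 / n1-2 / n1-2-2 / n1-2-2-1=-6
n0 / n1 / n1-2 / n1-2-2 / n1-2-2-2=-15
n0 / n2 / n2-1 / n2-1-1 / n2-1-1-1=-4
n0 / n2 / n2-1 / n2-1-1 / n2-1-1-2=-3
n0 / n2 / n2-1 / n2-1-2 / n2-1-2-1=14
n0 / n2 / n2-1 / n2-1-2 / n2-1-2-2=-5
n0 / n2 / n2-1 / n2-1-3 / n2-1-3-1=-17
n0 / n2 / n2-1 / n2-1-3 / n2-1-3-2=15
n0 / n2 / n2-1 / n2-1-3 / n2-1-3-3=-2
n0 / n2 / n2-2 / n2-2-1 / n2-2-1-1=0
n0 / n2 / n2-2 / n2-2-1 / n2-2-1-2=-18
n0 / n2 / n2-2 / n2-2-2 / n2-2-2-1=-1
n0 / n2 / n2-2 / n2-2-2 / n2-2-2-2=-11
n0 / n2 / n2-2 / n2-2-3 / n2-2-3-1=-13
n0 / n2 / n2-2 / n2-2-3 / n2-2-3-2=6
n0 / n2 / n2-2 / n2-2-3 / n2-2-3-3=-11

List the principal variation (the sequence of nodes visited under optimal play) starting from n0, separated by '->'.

n0 -> n2 -> n2-2 -> n2-2-2 -> n2-2-2-2

n1-1-1 (MIN): min(-14, -5) = -14
n1-1-2 (MIN): min(-13, 12) = -13
n1-1 (MAX): max(-14, -13) = -13
n1-2-1 (MIN): min(-8, -20, 0) = -20
n1-2-2 (MIN): min(-6, -15) = -15
n1-2 (MAX): max(-20, -15) = -15
n1 (MIN): min(-13, -15) = -15
n2-1-1 (MIN): min(-4, -3) = -4
n2-1-2 (MIN): min(14, -5) = -5
n2-1-3 (MIN): min(-17, 15, -2) = -17
n2-1 (MAX): max(-4, -5, -17) = -4
n2-2-1 (MIN): min(0, -18) = -18
n2-2-2 (MIN): min(-1, -11) = -11
n2-2-3 (MIN): min(-13, 6, -11) = -13
n2-2 (MAX): max(-18, -11, -13) = -11
n2 (MIN): min(-4, -11) = -11
n0 (MAX): max(-15, -11) = -11
At n0, MAX picks n2 (highest: -11).
At n2, MIN picks n2-2 (lowest: -11).
At n2-2, MAX picks n2-2-2 (highest: -11).
At n2-2-2, MIN picks n2-2-2-2 (lowest: -11).
Terminal value -11.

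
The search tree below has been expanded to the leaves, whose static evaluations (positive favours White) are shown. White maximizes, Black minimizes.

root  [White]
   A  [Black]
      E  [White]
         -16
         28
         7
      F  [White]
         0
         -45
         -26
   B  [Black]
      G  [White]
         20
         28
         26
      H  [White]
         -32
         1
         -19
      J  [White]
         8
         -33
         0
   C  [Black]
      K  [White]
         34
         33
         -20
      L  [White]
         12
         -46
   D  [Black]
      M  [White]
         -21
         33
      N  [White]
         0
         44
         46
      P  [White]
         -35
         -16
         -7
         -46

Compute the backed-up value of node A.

0

E (White): max(-16, 28, 7) = 28
F (White): max(0, -45, -26) = 0
A (Black): min(28, 0) = 0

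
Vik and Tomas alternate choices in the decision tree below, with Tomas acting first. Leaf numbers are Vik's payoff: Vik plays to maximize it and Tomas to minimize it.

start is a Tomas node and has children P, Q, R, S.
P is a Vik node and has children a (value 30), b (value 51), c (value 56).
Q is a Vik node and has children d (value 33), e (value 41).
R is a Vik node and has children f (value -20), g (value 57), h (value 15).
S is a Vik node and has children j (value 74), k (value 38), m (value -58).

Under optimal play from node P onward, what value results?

56

P (Vik): max(30, 51, 56) = 56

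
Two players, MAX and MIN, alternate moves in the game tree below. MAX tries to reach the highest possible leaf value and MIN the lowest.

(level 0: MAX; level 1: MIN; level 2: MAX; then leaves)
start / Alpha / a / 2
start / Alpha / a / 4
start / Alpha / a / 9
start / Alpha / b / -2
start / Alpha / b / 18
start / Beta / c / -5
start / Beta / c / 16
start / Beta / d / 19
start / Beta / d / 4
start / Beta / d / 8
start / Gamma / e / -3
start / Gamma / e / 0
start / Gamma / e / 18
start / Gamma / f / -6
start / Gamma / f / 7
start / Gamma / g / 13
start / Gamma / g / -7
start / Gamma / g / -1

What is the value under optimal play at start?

16

a (MAX): max(2, 4, 9) = 9
b (MAX): max(-2, 18) = 18
Alpha (MIN): min(9, 18) = 9
c (MAX): max(-5, 16) = 16
d (MAX): max(19, 4, 8) = 19
Beta (MIN): min(16, 19) = 16
e (MAX): max(-3, 0, 18) = 18
f (MAX): max(-6, 7) = 7
g (MAX): max(13, -7, -1) = 13
Gamma (MIN): min(18, 7, 13) = 7
start (MAX): max(9, 16, 7) = 16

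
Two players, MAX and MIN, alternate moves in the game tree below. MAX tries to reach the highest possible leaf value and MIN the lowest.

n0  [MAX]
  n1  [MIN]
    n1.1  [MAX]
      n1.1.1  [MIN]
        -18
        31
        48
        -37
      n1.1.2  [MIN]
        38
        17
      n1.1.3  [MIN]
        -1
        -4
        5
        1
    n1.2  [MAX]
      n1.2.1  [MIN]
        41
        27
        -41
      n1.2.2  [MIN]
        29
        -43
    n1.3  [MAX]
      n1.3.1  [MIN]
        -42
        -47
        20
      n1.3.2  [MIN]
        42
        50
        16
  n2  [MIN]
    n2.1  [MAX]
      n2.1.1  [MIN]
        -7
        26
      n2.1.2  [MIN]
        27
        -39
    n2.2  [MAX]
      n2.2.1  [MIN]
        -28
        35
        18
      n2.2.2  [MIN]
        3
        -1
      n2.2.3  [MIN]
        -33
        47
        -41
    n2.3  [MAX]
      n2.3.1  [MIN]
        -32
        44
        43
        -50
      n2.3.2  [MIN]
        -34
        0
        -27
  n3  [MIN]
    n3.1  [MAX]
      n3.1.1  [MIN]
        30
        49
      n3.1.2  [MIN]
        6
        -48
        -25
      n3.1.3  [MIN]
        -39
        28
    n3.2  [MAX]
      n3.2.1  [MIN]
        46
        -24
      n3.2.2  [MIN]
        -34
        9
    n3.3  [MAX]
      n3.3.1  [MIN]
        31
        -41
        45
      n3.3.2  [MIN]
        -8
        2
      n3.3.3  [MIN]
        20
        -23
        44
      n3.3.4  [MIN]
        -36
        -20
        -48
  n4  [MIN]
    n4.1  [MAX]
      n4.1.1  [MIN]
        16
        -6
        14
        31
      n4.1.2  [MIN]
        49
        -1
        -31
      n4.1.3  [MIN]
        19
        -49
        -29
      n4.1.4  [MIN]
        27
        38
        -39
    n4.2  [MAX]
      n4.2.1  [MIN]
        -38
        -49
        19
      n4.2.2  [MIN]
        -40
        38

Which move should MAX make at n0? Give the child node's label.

n1.1.1 (MIN): min(-18, 31, 48, -37) = -37
n1.1.2 (MIN): min(38, 17) = 17
n1.1.3 (MIN): min(-1, -4, 5, 1) = -4
n1.1 (MAX): max(-37, 17, -4) = 17
n1.2.1 (MIN): min(41, 27, -41) = -41
n1.2.2 (MIN): min(29, -43) = -43
n1.2 (MAX): max(-41, -43) = -41
n1.3.1 (MIN): min(-42, -47, 20) = -47
n1.3.2 (MIN): min(42, 50, 16) = 16
n1.3 (MAX): max(-47, 16) = 16
n1 (MIN): min(17, -41, 16) = -41
n2.1.1 (MIN): min(-7, 26) = -7
n2.1.2 (MIN): min(27, -39) = -39
n2.1 (MAX): max(-7, -39) = -7
n2.2.1 (MIN): min(-28, 35, 18) = -28
n2.2.2 (MIN): min(3, -1) = -1
n2.2.3 (MIN): min(-33, 47, -41) = -41
n2.2 (MAX): max(-28, -1, -41) = -1
n2.3.1 (MIN): min(-32, 44, 43, -50) = -50
n2.3.2 (MIN): min(-34, 0, -27) = -34
n2.3 (MAX): max(-50, -34) = -34
n2 (MIN): min(-7, -1, -34) = -34
n3.1.1 (MIN): min(30, 49) = 30
n3.1.2 (MIN): min(6, -48, -25) = -48
n3.1.3 (MIN): min(-39, 28) = -39
n3.1 (MAX): max(30, -48, -39) = 30
n3.2.1 (MIN): min(46, -24) = -24
n3.2.2 (MIN): min(-34, 9) = -34
n3.2 (MAX): max(-24, -34) = -24
n3.3.1 (MIN): min(31, -41, 45) = -41
n3.3.2 (MIN): min(-8, 2) = -8
n3.3.3 (MIN): min(20, -23, 44) = -23
n3.3.4 (MIN): min(-36, -20, -48) = -48
n3.3 (MAX): max(-41, -8, -23, -48) = -8
n3 (MIN): min(30, -24, -8) = -24
n4.1.1 (MIN): min(16, -6, 14, 31) = -6
n4.1.2 (MIN): min(49, -1, -31) = -31
n4.1.3 (MIN): min(19, -49, -29) = -49
n4.1.4 (MIN): min(27, 38, -39) = -39
n4.1 (MAX): max(-6, -31, -49, -39) = -6
n4.2.1 (MIN): min(-38, -49, 19) = -49
n4.2.2 (MIN): min(-40, 38) = -40
n4.2 (MAX): max(-49, -40) = -40
n4 (MIN): min(-6, -40) = -40
n0 (MAX): max(-41, -34, -24, -40) = -24
MAX at n0 wants the highest of {n1=-41, n2=-34, n3=-24, n4=-40}, so chooses n3.

n3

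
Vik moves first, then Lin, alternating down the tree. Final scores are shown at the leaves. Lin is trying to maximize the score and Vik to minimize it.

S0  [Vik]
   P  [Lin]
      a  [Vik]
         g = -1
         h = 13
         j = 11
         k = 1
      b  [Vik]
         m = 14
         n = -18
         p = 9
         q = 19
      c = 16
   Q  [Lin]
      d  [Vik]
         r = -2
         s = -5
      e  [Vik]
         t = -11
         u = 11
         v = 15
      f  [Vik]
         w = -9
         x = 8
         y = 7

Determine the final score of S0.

-5

a (Vik): min(-1, 13, 11, 1) = -1
b (Vik): min(14, -18, 9, 19) = -18
P (Lin): max(-1, -18, 16) = 16
d (Vik): min(-2, -5) = -5
e (Vik): min(-11, 11, 15) = -11
f (Vik): min(-9, 8, 7) = -9
Q (Lin): max(-5, -11, -9) = -5
S0 (Vik): min(16, -5) = -5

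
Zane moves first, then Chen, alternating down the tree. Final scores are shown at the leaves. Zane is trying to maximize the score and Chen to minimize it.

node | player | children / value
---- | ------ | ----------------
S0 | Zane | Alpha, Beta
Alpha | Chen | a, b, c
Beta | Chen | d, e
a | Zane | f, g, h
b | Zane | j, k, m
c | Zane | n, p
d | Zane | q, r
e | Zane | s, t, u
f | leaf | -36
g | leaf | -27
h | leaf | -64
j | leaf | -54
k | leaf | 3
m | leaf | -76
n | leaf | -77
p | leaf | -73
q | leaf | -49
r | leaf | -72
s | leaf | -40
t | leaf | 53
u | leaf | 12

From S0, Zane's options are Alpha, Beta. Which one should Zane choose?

Beta

a (Zane): max(-36, -27, -64) = -27
b (Zane): max(-54, 3, -76) = 3
c (Zane): max(-77, -73) = -73
Alpha (Chen): min(-27, 3, -73) = -73
d (Zane): max(-49, -72) = -49
e (Zane): max(-40, 53, 12) = 53
Beta (Chen): min(-49, 53) = -49
S0 (Zane): max(-73, -49) = -49
Zane at S0 wants the highest of {Alpha=-73, Beta=-49}, so chooses Beta.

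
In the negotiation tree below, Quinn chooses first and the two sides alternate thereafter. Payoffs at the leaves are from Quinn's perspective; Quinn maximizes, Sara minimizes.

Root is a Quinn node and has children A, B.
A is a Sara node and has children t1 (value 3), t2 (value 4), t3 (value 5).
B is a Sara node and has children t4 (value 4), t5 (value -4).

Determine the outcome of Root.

A (Sara): min(3, 4, 5) = 3
B (Sara): min(4, -4) = -4
Root (Quinn): max(3, -4) = 3

3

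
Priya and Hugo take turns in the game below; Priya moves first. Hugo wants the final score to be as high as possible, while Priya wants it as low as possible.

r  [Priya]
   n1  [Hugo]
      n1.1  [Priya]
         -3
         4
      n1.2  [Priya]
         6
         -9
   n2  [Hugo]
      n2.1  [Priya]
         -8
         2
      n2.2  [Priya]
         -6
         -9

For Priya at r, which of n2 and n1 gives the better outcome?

n2

n2.1 (Priya): min(-8, 2) = -8
n2.2 (Priya): min(-6, -9) = -9
n2 (Hugo): max(-8, -9) = -8
n1.1 (Priya): min(-3, 4) = -3
n1.2 (Priya): min(6, -9) = -9
n1 (Hugo): max(-3, -9) = -3
Priya prefers the lower value; n2=-8, n1=-3. n2 is better since -8 < -3.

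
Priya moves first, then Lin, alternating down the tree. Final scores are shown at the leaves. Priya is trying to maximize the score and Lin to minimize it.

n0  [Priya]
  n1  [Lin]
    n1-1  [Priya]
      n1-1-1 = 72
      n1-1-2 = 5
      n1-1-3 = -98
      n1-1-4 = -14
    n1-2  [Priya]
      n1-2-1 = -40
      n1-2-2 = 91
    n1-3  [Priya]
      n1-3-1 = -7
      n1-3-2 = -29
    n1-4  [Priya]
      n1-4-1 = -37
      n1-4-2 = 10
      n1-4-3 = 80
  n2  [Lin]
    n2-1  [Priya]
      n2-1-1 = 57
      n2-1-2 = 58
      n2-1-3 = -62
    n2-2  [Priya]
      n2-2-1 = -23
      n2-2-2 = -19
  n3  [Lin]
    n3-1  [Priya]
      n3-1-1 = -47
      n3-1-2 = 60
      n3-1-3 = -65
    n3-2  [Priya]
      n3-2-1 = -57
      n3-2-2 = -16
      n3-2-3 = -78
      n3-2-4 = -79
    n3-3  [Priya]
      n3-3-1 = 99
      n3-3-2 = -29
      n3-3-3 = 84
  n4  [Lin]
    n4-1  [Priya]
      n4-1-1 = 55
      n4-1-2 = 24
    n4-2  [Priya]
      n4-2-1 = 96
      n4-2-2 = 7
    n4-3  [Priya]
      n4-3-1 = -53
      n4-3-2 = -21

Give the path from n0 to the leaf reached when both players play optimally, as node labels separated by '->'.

n1-1 (Priya): max(72, 5, -98, -14) = 72
n1-2 (Priya): max(-40, 91) = 91
n1-3 (Priya): max(-7, -29) = -7
n1-4 (Priya): max(-37, 10, 80) = 80
n1 (Lin): min(72, 91, -7, 80) = -7
n2-1 (Priya): max(57, 58, -62) = 58
n2-2 (Priya): max(-23, -19) = -19
n2 (Lin): min(58, -19) = -19
n3-1 (Priya): max(-47, 60, -65) = 60
n3-2 (Priya): max(-57, -16, -78, -79) = -16
n3-3 (Priya): max(99, -29, 84) = 99
n3 (Lin): min(60, -16, 99) = -16
n4-1 (Priya): max(55, 24) = 55
n4-2 (Priya): max(96, 7) = 96
n4-3 (Priya): max(-53, -21) = -21
n4 (Lin): min(55, 96, -21) = -21
n0 (Priya): max(-7, -19, -16, -21) = -7
At n0, Priya picks n1 (highest: -7).
At n1, Lin picks n1-3 (lowest: -7).
At n1-3, Priya picks n1-3-1 (highest: -7).
Terminal value -7.

n0 -> n1 -> n1-3 -> n1-3-1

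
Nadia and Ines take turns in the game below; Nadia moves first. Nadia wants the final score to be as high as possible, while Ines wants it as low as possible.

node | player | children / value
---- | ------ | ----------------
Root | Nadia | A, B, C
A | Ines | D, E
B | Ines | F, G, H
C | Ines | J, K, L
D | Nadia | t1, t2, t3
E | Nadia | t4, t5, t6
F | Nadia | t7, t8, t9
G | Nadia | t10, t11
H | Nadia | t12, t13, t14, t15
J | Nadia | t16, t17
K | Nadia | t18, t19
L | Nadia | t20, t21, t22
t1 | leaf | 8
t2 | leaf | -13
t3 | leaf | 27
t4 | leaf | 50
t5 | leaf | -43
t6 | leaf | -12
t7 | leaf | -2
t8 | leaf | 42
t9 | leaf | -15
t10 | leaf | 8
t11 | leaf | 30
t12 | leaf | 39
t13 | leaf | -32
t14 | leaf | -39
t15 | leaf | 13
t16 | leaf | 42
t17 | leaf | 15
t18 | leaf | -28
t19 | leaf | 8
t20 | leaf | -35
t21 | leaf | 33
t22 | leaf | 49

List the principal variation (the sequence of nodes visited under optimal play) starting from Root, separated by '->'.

D (Nadia): max(8, -13, 27) = 27
E (Nadia): max(50, -43, -12) = 50
A (Ines): min(27, 50) = 27
F (Nadia): max(-2, 42, -15) = 42
G (Nadia): max(8, 30) = 30
H (Nadia): max(39, -32, -39, 13) = 39
B (Ines): min(42, 30, 39) = 30
J (Nadia): max(42, 15) = 42
K (Nadia): max(-28, 8) = 8
L (Nadia): max(-35, 33, 49) = 49
C (Ines): min(42, 8, 49) = 8
Root (Nadia): max(27, 30, 8) = 30
At Root, Nadia picks B (highest: 30).
At B, Ines picks G (lowest: 30).
At G, Nadia picks t11 (highest: 30).
Terminal value 30.

Root -> B -> G -> t11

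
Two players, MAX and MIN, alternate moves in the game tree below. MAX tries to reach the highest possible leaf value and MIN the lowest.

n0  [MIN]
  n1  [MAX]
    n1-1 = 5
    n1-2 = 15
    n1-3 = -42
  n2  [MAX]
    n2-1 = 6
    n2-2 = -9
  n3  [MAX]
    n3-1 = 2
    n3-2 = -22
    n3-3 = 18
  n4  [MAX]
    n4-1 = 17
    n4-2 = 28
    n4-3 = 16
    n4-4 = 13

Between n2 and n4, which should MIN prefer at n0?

n2

n2 (MAX): max(6, -9) = 6
n4 (MAX): max(17, 28, 16, 13) = 28
MIN prefers the lower value; n2=6, n4=28. n2 is better since 6 < 28.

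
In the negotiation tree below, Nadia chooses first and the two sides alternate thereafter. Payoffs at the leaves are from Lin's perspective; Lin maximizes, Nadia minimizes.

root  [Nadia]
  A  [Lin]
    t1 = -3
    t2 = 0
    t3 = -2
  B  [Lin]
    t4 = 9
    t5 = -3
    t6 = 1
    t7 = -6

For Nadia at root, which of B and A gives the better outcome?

B (Lin): max(9, -3, 1, -6) = 9
A (Lin): max(-3, 0, -2) = 0
Nadia prefers the lower value; B=9, A=0. A is better since 0 < 9.

A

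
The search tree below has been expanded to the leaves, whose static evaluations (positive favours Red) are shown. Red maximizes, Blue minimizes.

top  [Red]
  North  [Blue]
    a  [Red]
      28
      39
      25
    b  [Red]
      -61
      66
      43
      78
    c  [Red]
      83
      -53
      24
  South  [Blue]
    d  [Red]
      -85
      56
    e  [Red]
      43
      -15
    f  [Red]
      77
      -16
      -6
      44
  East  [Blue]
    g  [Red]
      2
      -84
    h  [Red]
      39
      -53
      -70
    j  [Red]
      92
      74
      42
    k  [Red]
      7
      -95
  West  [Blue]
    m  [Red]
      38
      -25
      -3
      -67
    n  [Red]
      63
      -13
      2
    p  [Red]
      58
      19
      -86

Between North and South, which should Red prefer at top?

South

a (Red): max(28, 39, 25) = 39
b (Red): max(-61, 66, 43, 78) = 78
c (Red): max(83, -53, 24) = 83
North (Blue): min(39, 78, 83) = 39
d (Red): max(-85, 56) = 56
e (Red): max(43, -15) = 43
f (Red): max(77, -16, -6, 44) = 77
South (Blue): min(56, 43, 77) = 43
Red prefers the higher value; North=39, South=43. South is better since 43 > 39.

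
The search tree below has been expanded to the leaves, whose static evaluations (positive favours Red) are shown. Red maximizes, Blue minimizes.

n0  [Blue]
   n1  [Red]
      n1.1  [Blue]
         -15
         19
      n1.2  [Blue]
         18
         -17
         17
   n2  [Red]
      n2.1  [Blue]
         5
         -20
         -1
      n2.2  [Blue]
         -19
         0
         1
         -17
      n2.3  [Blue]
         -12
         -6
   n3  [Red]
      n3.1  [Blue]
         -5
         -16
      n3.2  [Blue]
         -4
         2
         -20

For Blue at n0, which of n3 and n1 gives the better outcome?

n3.1 (Blue): min(-5, -16) = -16
n3.2 (Blue): min(-4, 2, -20) = -20
n3 (Red): max(-16, -20) = -16
n1.1 (Blue): min(-15, 19) = -15
n1.2 (Blue): min(18, -17, 17) = -17
n1 (Red): max(-15, -17) = -15
Blue prefers the lower value; n3=-16, n1=-15. n3 is better since -16 < -15.

n3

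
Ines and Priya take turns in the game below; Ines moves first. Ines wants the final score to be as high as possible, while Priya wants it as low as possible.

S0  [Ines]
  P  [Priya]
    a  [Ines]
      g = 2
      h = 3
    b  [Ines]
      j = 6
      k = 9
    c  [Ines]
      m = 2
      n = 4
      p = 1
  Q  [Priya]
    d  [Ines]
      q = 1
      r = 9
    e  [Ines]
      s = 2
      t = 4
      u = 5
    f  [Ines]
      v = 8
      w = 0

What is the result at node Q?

d (Ines): max(1, 9) = 9
e (Ines): max(2, 4, 5) = 5
f (Ines): max(8, 0) = 8
Q (Priya): min(9, 5, 8) = 5

5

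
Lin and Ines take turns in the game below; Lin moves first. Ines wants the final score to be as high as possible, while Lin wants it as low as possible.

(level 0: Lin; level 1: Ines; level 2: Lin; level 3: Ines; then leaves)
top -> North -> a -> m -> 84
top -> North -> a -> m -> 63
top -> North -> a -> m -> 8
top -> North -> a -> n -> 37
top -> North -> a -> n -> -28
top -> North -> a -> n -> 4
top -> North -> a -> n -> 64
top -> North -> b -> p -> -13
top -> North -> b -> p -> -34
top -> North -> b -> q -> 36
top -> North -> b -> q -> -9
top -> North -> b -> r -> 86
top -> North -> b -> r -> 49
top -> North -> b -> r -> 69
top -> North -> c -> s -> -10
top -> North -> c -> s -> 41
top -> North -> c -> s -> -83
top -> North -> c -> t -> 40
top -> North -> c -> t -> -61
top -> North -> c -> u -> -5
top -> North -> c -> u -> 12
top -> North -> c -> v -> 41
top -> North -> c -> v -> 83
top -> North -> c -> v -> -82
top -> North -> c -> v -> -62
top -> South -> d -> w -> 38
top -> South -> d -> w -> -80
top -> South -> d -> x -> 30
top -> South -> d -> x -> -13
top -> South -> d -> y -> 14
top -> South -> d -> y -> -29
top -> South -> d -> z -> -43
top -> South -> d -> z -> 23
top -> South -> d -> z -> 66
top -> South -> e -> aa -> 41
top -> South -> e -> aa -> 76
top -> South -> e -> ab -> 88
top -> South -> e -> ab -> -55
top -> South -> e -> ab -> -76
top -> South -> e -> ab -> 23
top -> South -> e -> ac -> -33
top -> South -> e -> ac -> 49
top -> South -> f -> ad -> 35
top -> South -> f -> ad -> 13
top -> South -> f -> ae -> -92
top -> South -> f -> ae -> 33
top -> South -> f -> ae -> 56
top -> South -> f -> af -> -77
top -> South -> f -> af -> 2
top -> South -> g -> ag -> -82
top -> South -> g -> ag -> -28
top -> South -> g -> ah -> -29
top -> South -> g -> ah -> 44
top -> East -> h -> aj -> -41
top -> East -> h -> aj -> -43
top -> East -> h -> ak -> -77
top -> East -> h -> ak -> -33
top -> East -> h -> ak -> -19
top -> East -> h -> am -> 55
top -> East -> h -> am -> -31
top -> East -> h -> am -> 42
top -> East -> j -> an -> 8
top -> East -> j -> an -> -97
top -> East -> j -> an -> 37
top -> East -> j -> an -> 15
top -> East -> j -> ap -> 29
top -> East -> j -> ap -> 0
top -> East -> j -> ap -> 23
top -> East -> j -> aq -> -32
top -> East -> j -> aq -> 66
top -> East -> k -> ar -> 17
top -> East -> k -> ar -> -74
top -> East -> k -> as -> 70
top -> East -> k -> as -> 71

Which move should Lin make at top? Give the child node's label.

m (Ines): max(84, 63, 8) = 84
n (Ines): max(37, -28, 4, 64) = 64
a (Lin): min(84, 64) = 64
p (Ines): max(-13, -34) = -13
q (Ines): max(36, -9) = 36
r (Ines): max(86, 49, 69) = 86
b (Lin): min(-13, 36, 86) = -13
s (Ines): max(-10, 41, -83) = 41
t (Ines): max(40, -61) = 40
u (Ines): max(-5, 12) = 12
v (Ines): max(41, 83, -82, -62) = 83
c (Lin): min(41, 40, 12, 83) = 12
North (Ines): max(64, -13, 12) = 64
w (Ines): max(38, -80) = 38
x (Ines): max(30, -13) = 30
y (Ines): max(14, -29) = 14
z (Ines): max(-43, 23, 66) = 66
d (Lin): min(38, 30, 14, 66) = 14
aa (Ines): max(41, 76) = 76
ab (Ines): max(88, -55, -76, 23) = 88
ac (Ines): max(-33, 49) = 49
e (Lin): min(76, 88, 49) = 49
ad (Ines): max(35, 13) = 35
ae (Ines): max(-92, 33, 56) = 56
af (Ines): max(-77, 2) = 2
f (Lin): min(35, 56, 2) = 2
ag (Ines): max(-82, -28) = -28
ah (Ines): max(-29, 44) = 44
g (Lin): min(-28, 44) = -28
South (Ines): max(14, 49, 2, -28) = 49
aj (Ines): max(-41, -43) = -41
ak (Ines): max(-77, -33, -19) = -19
am (Ines): max(55, -31, 42) = 55
h (Lin): min(-41, -19, 55) = -41
an (Ines): max(8, -97, 37, 15) = 37
ap (Ines): max(29, 0, 23) = 29
aq (Ines): max(-32, 66) = 66
j (Lin): min(37, 29, 66) = 29
ar (Ines): max(17, -74) = 17
as (Ines): max(70, 71) = 71
k (Lin): min(17, 71) = 17
East (Ines): max(-41, 29, 17) = 29
top (Lin): min(64, 49, 29) = 29
Lin at top wants the lowest of {North=64, South=49, East=29}, so chooses East.

East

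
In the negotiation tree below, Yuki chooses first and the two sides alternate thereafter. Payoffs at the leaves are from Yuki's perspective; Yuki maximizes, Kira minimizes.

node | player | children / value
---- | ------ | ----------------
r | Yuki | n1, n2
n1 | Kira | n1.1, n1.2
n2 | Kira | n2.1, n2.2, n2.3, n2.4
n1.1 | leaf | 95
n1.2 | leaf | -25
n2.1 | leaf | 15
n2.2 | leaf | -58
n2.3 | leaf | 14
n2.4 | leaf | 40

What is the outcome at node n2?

n2 (Kira): min(15, -58, 14, 40) = -58

-58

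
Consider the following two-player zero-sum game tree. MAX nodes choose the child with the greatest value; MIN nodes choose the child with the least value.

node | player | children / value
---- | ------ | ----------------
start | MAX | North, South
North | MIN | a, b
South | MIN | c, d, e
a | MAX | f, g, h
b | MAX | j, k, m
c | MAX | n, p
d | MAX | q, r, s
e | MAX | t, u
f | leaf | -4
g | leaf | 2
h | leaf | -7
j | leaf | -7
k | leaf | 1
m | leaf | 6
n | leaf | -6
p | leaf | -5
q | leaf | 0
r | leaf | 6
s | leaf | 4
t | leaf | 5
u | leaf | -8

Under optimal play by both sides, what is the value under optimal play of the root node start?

a (MAX): max(-4, 2, -7) = 2
b (MAX): max(-7, 1, 6) = 6
North (MIN): min(2, 6) = 2
c (MAX): max(-6, -5) = -5
d (MAX): max(0, 6, 4) = 6
e (MAX): max(5, -8) = 5
South (MIN): min(-5, 6, 5) = -5
start (MAX): max(2, -5) = 2

2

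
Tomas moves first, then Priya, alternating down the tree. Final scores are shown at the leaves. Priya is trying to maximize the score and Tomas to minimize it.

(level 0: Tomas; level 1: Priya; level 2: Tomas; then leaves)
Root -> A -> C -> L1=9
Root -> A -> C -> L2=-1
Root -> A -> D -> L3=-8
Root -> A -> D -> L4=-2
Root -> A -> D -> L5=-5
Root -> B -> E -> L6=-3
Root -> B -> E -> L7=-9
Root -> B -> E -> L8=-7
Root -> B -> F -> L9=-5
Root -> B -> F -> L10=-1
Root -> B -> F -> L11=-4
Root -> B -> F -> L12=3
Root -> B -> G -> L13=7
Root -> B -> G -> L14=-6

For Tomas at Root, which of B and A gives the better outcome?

B

E (Tomas): min(-3, -9, -7) = -9
F (Tomas): min(-5, -1, -4, 3) = -5
G (Tomas): min(7, -6) = -6
B (Priya): max(-9, -5, -6) = -5
C (Tomas): min(9, -1) = -1
D (Tomas): min(-8, -2, -5) = -8
A (Priya): max(-1, -8) = -1
Tomas prefers the lower value; B=-5, A=-1. B is better since -5 < -1.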